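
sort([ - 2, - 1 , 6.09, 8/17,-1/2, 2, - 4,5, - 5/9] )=[ - 4,-2, - 1, - 5/9, - 1/2,8/17,2,5,6.09]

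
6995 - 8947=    - 1952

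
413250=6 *68875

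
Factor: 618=2^1*3^1*103^1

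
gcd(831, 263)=1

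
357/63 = 5  +  2/3 = 5.67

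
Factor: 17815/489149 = 5^1 * 7^1*31^( - 2)= 35/961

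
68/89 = 68/89 = 0.76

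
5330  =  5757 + - 427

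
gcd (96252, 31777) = 1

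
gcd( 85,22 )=1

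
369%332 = 37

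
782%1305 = 782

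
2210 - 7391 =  - 5181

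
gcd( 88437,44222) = 1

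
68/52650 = 34/26325= 0.00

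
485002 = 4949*98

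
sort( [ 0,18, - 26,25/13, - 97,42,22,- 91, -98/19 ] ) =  [ - 97, - 91,-26,-98/19, 0, 25/13, 18, 22, 42 ] 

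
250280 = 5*50056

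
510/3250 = 51/325 = 0.16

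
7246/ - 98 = - 74+3/49 = -73.94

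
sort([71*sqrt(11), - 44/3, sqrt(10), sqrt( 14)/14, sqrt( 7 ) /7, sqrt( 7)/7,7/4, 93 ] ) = [-44/3,sqrt(14 )/14,sqrt ( 7 ) /7, sqrt ( 7)/7, 7/4,sqrt (10 ), 93, 71*sqrt(  11 ) ] 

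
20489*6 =122934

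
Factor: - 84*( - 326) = 2^3*3^1*7^1*163^1 = 27384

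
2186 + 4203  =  6389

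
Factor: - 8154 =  - 2^1*3^3 * 151^1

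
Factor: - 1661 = -11^1 * 151^1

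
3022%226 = 84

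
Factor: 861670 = 2^1*5^1*199^1*433^1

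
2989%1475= 39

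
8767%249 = 52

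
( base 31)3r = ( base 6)320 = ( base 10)120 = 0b1111000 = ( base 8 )170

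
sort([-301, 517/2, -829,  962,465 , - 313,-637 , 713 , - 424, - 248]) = [-829 , - 637,-424 , - 313,  -  301, - 248,517/2,  465 , 713, 962 ]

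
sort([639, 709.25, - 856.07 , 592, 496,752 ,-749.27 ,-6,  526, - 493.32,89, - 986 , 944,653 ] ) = [-986, - 856.07 ,-749.27, - 493.32, - 6,89, 496 , 526,592 , 639 , 653,709.25, 752,944]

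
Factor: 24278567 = 17^1*1428151^1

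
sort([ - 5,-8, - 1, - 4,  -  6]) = [ - 8, - 6, - 5,-4,  -  1 ]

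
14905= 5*2981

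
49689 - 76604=- 26915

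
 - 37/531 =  - 1 + 494/531 = - 0.07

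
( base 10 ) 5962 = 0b1011101001010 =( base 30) 6im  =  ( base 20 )EI2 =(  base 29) 72h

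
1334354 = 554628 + 779726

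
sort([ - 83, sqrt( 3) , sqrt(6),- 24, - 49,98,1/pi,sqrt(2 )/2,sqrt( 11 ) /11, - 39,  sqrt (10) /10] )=[ - 83, - 49, - 39, - 24,sqrt(11)/11,sqrt( 10 ) /10, 1/pi, sqrt(2 )/2,  sqrt(3),sqrt(6) , 98] 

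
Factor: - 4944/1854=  - 2^3*3^ ( - 1)=-8/3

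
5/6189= 5/6189 = 0.00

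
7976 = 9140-1164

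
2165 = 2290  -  125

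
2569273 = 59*43547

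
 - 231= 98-329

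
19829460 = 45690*434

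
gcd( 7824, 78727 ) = 1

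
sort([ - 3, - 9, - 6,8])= [- 9, - 6, - 3 , 8]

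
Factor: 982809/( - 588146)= - 2^( - 1 )*3^2*13^( - 1)*22621^( - 1)*109201^1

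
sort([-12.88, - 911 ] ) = [ - 911,- 12.88]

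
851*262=222962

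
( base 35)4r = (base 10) 167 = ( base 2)10100111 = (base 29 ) 5M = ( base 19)8f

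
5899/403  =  5899/403  =  14.64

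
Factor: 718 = 2^1 * 359^1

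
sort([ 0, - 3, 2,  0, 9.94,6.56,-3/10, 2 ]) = [ - 3, - 3/10,0, 0,  2,  2, 6.56,9.94]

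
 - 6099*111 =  - 676989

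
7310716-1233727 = 6076989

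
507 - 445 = 62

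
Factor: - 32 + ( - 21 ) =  - 53= - 53^1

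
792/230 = 3 + 51/115 = 3.44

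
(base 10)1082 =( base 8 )2072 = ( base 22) 254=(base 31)13S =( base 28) 1AI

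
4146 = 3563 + 583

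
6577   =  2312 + 4265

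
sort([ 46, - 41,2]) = [ - 41, 2, 46 ]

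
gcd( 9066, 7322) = 2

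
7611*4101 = 31212711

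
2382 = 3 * 794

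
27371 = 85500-58129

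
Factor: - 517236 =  - 2^2 * 3^1*43103^1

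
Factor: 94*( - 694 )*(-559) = 2^2*13^1*43^1 * 47^1*347^1 = 36466924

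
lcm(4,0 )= 0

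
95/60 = 1 + 7/12 = 1.58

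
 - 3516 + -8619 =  - 12135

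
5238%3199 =2039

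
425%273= 152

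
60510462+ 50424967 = 110935429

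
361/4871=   361/4871 = 0.07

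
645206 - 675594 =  - 30388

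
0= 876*0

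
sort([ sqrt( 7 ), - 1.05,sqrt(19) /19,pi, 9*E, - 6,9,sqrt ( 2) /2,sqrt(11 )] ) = [ - 6,-1.05, sqrt( 19)/19,sqrt ( 2) /2, sqrt( 7 ),  pi, sqrt(11 ), 9,9*E]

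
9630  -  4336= 5294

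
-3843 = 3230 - 7073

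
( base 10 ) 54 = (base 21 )2c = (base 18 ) 30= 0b110110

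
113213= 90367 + 22846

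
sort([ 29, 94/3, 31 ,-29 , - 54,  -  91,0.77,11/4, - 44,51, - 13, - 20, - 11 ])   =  [  -  91, - 54, - 44, - 29, - 20,  -  13,-11, 0.77,11/4,29,31, 94/3,51 ]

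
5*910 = 4550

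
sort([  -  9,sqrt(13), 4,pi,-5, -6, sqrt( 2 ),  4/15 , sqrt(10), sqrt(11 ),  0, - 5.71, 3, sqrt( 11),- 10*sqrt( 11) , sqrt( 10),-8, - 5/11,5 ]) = [-10*sqrt(11 ), - 9,-8, -6,- 5.71,-5, - 5/11,0, 4/15,sqrt( 2), 3,  pi , sqrt( 10),sqrt( 10 ),  sqrt( 11),sqrt( 11), sqrt( 13 ),4,  5]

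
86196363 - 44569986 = 41626377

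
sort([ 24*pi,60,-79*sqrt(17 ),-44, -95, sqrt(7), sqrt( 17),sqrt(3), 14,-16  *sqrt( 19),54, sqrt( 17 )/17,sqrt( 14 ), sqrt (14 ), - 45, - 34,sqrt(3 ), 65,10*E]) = [  -  79*sqrt(17 ), - 95,-16 *sqrt( 19), - 45, - 44 , - 34,  sqrt(17)/17,sqrt(3)  ,  sqrt(3) , sqrt(7 ),sqrt(14 ), sqrt( 14 ), sqrt(17 ),14, 10*E, 54,60, 65, 24*pi]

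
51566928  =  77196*668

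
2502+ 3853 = 6355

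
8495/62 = 137+1/62 = 137.02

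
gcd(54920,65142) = 2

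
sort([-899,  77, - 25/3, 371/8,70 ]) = [  -  899,-25/3,  371/8,  70,77]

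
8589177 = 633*13569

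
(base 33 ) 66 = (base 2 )11001100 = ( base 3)21120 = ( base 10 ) 204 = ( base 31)6i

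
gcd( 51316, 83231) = 1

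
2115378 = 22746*93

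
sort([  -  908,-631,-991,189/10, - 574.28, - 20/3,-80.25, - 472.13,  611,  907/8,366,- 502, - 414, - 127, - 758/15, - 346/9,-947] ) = [  -  991, - 947,  -  908,-631, - 574.28, - 502, - 472.13, - 414,-127, - 80.25, - 758/15,  -  346/9, - 20/3,189/10, 907/8,  366,  611 ] 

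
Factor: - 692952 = -2^3*3^1*13^1*2221^1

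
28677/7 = 28677/7  =  4096.71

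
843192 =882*956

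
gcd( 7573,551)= 1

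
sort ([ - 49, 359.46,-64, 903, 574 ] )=[ - 64, - 49,359.46, 574, 903]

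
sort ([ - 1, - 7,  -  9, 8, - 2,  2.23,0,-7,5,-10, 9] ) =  [ - 10, -9, - 7 ,-7, -2 ,  -  1, 0, 2.23, 5, 8, 9]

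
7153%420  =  13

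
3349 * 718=2404582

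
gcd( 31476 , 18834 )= 258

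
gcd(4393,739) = 1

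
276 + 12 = 288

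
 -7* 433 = -3031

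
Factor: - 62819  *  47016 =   -  2^3 *3^2*653^1*62819^1 = - 2953498104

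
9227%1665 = 902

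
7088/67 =105 + 53/67 = 105.79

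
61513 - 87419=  - 25906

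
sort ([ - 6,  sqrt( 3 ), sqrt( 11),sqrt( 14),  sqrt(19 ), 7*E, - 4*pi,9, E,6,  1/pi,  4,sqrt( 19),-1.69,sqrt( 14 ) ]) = [ - 4*pi, - 6, - 1.69,1/pi,sqrt (3),E, sqrt ( 11),sqrt ( 14 ), sqrt (14 ),4,sqrt( 19), sqrt(19 ),6, 9,7*E] 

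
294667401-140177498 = 154489903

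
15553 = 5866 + 9687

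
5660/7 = 808+4/7 =808.57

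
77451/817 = 94 + 653/817 = 94.80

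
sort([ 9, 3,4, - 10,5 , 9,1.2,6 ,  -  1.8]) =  [ - 10, - 1.8,1.2, 3,4,5, 6, 9,9] 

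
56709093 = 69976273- 13267180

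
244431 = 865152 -620721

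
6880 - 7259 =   -  379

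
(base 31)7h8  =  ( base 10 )7262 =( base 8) 16136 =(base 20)i32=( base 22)F02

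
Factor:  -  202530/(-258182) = 3^1*5^1*43^1*157^1*167^ ( - 1 )*773^(-1 )=101265/129091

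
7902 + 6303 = 14205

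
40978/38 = 20489/19 = 1078.37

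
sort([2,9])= [2, 9]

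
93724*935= 87631940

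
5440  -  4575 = 865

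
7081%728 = 529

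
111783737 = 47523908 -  - 64259829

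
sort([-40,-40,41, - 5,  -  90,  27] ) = [ - 90,  -  40, - 40,-5, 27,41]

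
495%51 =36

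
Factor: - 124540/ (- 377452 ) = 65/197 = 5^1*13^1 * 197^( - 1)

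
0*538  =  0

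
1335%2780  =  1335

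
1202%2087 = 1202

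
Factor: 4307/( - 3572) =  - 2^(-2 ) * 19^( - 1)*47^( - 1 ) * 59^1 * 73^1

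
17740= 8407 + 9333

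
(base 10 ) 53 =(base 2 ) 110101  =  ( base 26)21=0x35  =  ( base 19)2F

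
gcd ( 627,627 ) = 627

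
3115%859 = 538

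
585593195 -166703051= 418890144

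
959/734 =959/734 = 1.31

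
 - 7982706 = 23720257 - 31702963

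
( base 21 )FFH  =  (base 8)15443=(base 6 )52055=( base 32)6P3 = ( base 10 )6947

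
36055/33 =36055/33= 1092.58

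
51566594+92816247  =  144382841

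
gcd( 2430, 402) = 6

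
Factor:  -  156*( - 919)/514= 2^1 * 3^1*13^1*257^(- 1)*919^1 = 71682/257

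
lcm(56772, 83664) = 1589616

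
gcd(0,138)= 138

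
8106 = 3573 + 4533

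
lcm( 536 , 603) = 4824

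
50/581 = 50/581 = 0.09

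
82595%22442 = 15269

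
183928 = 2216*83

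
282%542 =282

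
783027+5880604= 6663631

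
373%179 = 15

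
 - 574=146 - 720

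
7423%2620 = 2183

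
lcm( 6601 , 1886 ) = 13202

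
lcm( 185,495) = 18315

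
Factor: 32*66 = 2112 = 2^6*3^1*11^1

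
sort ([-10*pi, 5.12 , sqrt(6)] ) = [ - 10* pi, sqrt (6 ),  5.12]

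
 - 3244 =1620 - 4864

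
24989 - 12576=12413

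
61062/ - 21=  - 20354/7 = - 2907.71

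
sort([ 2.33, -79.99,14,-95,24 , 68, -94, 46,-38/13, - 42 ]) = [ - 95, - 94,-79.99,-42, - 38/13, 2.33, 14,24 , 46,  68]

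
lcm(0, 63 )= 0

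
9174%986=300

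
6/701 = 6/701= 0.01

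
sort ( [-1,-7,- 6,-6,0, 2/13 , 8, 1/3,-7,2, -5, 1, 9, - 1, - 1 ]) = [-7,-7, - 6, - 6,-5, - 1, -1, - 1,0,  2/13, 1/3, 1,2, 8,9]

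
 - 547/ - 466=1 + 81/466  =  1.17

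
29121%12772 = 3577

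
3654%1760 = 134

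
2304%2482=2304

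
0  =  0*46991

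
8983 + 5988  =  14971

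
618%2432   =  618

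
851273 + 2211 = 853484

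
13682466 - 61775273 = -48092807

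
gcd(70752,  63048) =24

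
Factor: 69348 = 2^2*3^1*5779^1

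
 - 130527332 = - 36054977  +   - 94472355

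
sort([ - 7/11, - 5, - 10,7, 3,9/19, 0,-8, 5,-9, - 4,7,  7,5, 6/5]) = [  -  10,-9, -8, - 5,-4,-7/11,0,9/19 , 6/5,3, 5,  5, 7, 7, 7]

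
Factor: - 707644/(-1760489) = 2^2 * 7^1*23^(  -  1)*127^1*199^1*76543^(  -  1)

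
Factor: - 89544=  - 2^3*3^1*7^1*13^1*41^1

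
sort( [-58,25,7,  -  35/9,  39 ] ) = [- 58, - 35/9 , 7,25,  39]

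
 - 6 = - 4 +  - 2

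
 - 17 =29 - 46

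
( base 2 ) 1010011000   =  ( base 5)10124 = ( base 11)554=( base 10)664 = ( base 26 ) PE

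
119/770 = 17/110  =  0.15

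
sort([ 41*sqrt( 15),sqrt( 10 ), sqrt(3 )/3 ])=[ sqrt(3 )/3,sqrt( 10),41 * sqrt(15 ) ] 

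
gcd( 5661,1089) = 9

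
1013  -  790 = 223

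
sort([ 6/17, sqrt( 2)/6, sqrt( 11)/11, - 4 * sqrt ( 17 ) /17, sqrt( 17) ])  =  [ - 4*sqrt( 17)/17, sqrt(2 )/6, sqrt(11)/11,6/17,  sqrt( 17)]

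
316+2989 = 3305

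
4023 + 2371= 6394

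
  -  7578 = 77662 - 85240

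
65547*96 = 6292512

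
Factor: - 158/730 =-5^( - 1)*73^ ( - 1)*79^1 = - 79/365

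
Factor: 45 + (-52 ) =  - 7 = - 7^1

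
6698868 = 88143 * 76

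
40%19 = 2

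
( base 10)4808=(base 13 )225b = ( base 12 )2948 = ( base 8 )11310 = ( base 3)20121002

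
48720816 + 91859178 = 140579994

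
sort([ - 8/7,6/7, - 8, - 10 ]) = [ - 10, - 8 , - 8/7,6/7 ]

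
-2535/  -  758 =3 + 261/758 = 3.34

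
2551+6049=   8600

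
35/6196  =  35/6196 = 0.01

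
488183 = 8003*61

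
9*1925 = 17325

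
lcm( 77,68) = 5236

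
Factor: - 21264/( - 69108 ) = 4/13=2^2*13^( - 1 )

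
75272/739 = 75272/739  =  101.86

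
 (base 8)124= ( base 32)2K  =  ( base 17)4g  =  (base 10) 84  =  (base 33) 2i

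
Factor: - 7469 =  - 7^1*11^1*97^1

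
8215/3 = 8215/3 = 2738.33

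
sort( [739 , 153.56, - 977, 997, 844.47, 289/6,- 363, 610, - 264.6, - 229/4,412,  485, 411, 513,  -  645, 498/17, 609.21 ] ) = [ - 977, - 645 ,-363,-264.6 , - 229/4, 498/17, 289/6, 153.56, 411, 412, 485,513,609.21, 610,  739, 844.47,997 ] 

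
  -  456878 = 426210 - 883088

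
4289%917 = 621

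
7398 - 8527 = - 1129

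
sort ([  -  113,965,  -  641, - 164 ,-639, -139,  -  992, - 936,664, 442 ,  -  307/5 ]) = [ - 992,  -  936, -641, - 639,- 164, - 139,-113, - 307/5, 442,664,965]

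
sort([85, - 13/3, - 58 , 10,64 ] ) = [ - 58, - 13/3  ,  10,64 , 85]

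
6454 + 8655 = 15109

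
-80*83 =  - 6640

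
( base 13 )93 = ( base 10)120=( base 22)5A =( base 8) 170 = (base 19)66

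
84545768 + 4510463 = 89056231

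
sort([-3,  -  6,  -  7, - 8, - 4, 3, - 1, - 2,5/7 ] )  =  [-8, - 7, - 6, - 4, - 3,-2, - 1, 5/7, 3]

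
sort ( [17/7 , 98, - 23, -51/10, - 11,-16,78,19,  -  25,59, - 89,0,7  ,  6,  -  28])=[ - 89,- 28, - 25,- 23,-16, - 11,-51/10,0 , 17/7,6,7  ,  19,59,78,98 ]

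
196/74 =98/37  =  2.65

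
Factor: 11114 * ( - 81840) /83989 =  -  909569760/83989 = -  2^5*3^1* 5^1*11^1*31^1*47^( - 1)*1787^( -1) * 5557^1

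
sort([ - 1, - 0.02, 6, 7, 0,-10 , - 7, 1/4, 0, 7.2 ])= [-10 , - 7, - 1, - 0.02, 0,  0 , 1/4, 6, 7,7.2 ]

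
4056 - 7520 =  - 3464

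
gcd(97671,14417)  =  1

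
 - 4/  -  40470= 2/20235 = 0.00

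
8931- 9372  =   - 441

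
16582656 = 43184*384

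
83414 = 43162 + 40252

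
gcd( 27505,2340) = 5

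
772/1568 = 193/392= 0.49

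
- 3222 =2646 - 5868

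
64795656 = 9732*6658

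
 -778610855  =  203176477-981787332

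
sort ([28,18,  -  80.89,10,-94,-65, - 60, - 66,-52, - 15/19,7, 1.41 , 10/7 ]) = [ - 94, - 80.89, - 66, - 65 ,-60, - 52,-15/19, 1.41,10/7, 7, 10, 18, 28 ] 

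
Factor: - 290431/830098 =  - 2^ ( - 1)*113^( - 1) * 359^1 * 809^1 * 3673^( - 1) 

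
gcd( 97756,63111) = 1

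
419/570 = 419/570 = 0.74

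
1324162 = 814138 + 510024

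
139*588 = 81732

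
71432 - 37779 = 33653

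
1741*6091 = 10604431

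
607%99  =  13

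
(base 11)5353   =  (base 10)7076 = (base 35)5R6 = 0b1101110100100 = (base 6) 52432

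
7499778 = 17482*429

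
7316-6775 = 541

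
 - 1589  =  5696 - 7285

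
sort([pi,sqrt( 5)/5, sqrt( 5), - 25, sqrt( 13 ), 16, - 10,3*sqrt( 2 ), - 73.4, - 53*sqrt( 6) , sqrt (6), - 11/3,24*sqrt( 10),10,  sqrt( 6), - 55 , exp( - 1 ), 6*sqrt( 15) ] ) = [ - 53*sqrt( 6),-73.4,  -  55, - 25 , - 10, - 11/3, exp( - 1),sqrt( 5) /5,sqrt( 5), sqrt( 6 ), sqrt( 6 ),pi, sqrt(13) , 3 * sqrt( 2 ), 10, 16,  6*sqrt( 15) , 24*sqrt(10 ) ] 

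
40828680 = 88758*460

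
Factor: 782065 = 5^1 * 71^1*2203^1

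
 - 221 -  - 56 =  - 165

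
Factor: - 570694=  - 2^1*433^1* 659^1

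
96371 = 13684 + 82687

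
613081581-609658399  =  3423182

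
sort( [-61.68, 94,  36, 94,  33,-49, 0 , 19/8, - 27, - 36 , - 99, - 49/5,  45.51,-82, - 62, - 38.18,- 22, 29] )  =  [ - 99, - 82, - 62,-61.68,-49,-38.18,-36, - 27, - 22, - 49/5,0, 19/8, 29, 33,  36, 45.51 , 94, 94 ]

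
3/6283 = 3/6283 = 0.00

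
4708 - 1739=2969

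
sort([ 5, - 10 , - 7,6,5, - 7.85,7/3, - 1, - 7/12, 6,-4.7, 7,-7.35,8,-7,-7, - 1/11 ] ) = [ - 10,-7.85,-7.35,-7, - 7,-7,  -  4.7,-1, - 7/12, - 1/11,7/3,5,5 , 6,6,7,8] 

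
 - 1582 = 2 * (- 791) 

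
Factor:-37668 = -2^2*3^1*43^1*73^1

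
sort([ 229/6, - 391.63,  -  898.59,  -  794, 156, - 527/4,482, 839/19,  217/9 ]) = [-898.59,  -  794,  -  391.63,-527/4,217/9,229/6,839/19,156, 482 ]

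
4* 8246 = 32984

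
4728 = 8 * 591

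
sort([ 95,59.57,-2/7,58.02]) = [-2/7, 58.02 , 59.57 , 95]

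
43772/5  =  8754 + 2/5  =  8754.40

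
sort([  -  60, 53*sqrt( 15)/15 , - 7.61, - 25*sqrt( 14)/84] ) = [ - 60, - 7.61, - 25*sqrt (14)/84, 53 * sqrt(15)/15] 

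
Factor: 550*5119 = 2^1*5^2*11^1*5119^1 = 2815450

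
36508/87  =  36508/87=419.63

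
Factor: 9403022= 2^1*41^1*114671^1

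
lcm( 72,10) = 360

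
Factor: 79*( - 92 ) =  - 2^2*23^1 * 79^1  =  - 7268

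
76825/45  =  15365/9 = 1707.22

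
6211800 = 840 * 7395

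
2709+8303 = 11012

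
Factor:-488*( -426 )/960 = 4331/20 = 2^ (  -  2)*5^ ( - 1) *61^1*71^1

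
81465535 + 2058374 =83523909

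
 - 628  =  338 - 966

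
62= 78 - 16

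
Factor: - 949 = -13^1 * 73^1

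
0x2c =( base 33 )1B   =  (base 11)40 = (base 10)44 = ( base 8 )54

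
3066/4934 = 1533/2467 = 0.62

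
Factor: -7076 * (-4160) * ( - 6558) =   -  193042337280 = - 2^9*3^1*5^1*13^1*29^1*61^1*1093^1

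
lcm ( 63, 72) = 504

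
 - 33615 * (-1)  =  33615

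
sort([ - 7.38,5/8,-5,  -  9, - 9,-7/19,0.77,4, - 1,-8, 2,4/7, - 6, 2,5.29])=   [ - 9, - 9,-8, - 7.38,-6,  -  5, - 1 ,  -  7/19,4/7 , 5/8, 0.77,2 , 2,  4,5.29] 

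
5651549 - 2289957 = 3361592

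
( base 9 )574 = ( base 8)730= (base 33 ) ea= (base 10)472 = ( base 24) JG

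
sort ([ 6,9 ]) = [6,9]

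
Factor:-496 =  - 2^4*31^1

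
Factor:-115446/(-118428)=2^( - 1 ) * 139^( - 1)*271^1 = 271/278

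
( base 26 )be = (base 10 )300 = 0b100101100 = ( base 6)1220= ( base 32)9c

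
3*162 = 486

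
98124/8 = 12265 + 1/2 = 12265.50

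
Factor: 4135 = 5^1*827^1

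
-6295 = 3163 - 9458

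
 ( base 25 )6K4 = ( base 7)15255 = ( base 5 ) 114004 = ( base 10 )4254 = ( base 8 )10236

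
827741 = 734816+92925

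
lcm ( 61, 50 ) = 3050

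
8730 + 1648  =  10378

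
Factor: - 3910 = -2^1*5^1* 17^1 *23^1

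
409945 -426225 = - 16280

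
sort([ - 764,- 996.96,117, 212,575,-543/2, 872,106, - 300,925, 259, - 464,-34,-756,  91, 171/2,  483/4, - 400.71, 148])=[ - 996.96, - 764, - 756,-464, - 400.71, - 300,-543/2,-34, 171/2, 91, 106,117,483/4, 148, 212,259, 575, 872, 925]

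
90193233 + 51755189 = 141948422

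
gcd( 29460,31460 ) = 20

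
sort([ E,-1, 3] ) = [-1,E, 3]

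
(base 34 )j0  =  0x286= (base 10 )646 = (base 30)LG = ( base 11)538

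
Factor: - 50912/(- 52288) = 2^( - 1)* 19^ (  -  1 )*37^1 = 37/38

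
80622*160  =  12899520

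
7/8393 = 1/1199 = 0.00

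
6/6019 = 6/6019= 0.00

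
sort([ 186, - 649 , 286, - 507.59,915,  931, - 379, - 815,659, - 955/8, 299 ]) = [ - 815,-649,  -  507.59, -379,-955/8, 186 , 286,299,659,915,931] 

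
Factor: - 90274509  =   - 3^2*13^1*  107^1*7211^1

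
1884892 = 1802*1046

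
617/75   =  617/75= 8.23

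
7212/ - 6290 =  - 3606/3145 = - 1.15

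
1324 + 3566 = 4890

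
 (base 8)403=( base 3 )100121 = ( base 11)216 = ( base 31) 8B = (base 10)259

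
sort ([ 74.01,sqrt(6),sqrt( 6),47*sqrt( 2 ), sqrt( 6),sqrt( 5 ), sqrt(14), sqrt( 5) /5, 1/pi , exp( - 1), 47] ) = [ 1/pi,exp( - 1 ),sqrt( 5 ) /5 , sqrt(5), sqrt( 6), sqrt(6 ), sqrt(6 ), sqrt( 14), 47, 47*sqrt(2), 74.01]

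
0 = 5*0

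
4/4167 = 4/4167 = 0.00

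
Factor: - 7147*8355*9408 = - 561781644480 = -2^6*3^2 * 5^1*7^3*557^1*1021^1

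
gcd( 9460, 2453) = 11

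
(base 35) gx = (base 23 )12I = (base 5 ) 4333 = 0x251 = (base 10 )593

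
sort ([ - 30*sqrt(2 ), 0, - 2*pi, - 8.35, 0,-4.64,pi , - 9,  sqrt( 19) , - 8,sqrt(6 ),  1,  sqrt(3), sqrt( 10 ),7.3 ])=[-30*sqrt (2 ), - 9,- 8.35, - 8, - 2*pi,  -  4.64 , 0  ,  0, 1, sqrt(3),sqrt( 6), pi,sqrt(10) , sqrt( 19),7.3 ]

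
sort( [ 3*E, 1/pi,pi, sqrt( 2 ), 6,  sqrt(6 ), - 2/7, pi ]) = [  -  2/7, 1/pi, sqrt(2), sqrt( 6 ),  pi, pi, 6,3 * E ] 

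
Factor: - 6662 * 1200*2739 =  - 21896661600= - 2^5*3^2*5^2* 11^1 *83^1 *3331^1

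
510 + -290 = 220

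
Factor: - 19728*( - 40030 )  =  789711840  =  2^5*3^2* 5^1*137^1*4003^1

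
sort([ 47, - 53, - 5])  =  [ -53,  -  5,47 ]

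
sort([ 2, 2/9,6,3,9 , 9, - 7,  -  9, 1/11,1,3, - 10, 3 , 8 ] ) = [ - 10, - 9, - 7,1/11, 2/9, 1, 2, 3, 3,3, 6, 8,9,9 ] 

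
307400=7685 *40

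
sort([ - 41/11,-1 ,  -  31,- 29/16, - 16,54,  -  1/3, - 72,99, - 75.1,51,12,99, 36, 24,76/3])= [ - 75.1, - 72, - 31,  -  16, - 41/11,- 29/16, - 1, - 1/3, 12,24, 76/3,36,51,54, 99,  99]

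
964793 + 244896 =1209689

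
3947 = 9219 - 5272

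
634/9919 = 634/9919 = 0.06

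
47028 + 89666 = 136694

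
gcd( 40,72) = 8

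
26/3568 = 13/1784  =  0.01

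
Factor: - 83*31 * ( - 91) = 234143=7^1*13^1*31^1*83^1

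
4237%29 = 3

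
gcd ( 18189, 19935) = 9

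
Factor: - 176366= - 2^1*163^1*541^1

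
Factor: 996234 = 2^1*3^1 * 17^1 *9767^1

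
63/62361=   7/6929=0.00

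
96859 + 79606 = 176465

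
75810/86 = 37905/43 = 881.51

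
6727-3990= 2737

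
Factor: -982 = -2^1*491^1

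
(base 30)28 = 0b1000100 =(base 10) 68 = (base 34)20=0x44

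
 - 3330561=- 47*70863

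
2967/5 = 2967/5 = 593.40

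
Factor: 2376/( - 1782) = -4/3 = - 2^2*3^( - 1 ) 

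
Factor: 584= 2^3*73^1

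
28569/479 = 59 + 308/479 = 59.64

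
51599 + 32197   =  83796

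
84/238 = 6/17 =0.35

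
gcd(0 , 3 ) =3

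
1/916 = 1/916 = 0.00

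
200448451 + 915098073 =1115546524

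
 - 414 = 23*( - 18) 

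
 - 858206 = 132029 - 990235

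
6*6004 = 36024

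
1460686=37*39478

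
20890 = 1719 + 19171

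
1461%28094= 1461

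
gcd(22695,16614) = 3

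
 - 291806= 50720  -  342526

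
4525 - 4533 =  - 8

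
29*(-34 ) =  - 986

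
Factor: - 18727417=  - 29^1  *733^1 * 881^1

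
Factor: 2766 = 2^1*3^1*461^1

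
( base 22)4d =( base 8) 145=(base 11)92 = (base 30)3B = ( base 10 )101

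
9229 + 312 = 9541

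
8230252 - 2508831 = 5721421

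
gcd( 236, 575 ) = 1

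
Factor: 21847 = 7^1*3121^1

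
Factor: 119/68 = 2^( - 2 )*7^1=7/4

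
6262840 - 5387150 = 875690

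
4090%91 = 86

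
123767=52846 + 70921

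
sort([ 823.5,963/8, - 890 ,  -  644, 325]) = [  -  890, -644, 963/8, 325, 823.5]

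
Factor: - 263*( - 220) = 57860 = 2^2*5^1*11^1* 263^1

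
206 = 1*206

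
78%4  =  2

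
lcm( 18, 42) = 126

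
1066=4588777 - 4587711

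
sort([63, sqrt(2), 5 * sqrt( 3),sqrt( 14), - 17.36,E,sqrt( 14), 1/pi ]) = [ - 17.36, 1/pi,sqrt( 2) , E, sqrt( 14 ), sqrt(14 ), 5*sqrt(3), 63 ]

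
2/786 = 1/393 = 0.00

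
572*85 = 48620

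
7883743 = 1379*5717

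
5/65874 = 5/65874 = 0.00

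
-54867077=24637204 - 79504281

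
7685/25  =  1537/5=307.40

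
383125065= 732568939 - 349443874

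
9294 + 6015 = 15309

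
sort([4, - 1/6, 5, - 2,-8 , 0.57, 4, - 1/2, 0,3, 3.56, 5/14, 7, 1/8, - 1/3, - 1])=[ - 8 , - 2, - 1,-1/2, - 1/3, - 1/6,  0, 1/8, 5/14 , 0.57 , 3, 3.56, 4, 4,5, 7]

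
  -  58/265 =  - 1 +207/265  =  -0.22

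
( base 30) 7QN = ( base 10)7103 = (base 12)413b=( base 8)15677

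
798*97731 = 77989338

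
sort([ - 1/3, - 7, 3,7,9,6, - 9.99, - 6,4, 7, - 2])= [ - 9.99 , - 7, - 6, - 2, - 1/3,3, 4,6, 7,7, 9 ]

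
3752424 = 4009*936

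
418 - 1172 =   -  754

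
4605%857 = 320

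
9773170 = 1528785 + 8244385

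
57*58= 3306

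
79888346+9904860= 89793206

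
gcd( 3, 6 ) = 3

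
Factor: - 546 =-2^1*3^1 * 7^1*13^1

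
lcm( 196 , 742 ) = 10388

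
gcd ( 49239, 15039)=9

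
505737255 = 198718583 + 307018672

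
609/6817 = 609/6817 = 0.09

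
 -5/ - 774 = 5/774 = 0.01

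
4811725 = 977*4925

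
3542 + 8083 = 11625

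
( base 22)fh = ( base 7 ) 1004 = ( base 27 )cn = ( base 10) 347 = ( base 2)101011011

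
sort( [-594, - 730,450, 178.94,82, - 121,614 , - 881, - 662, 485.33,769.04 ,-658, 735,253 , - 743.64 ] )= [ - 881, - 743.64, - 730,  -  662, - 658, - 594, - 121, 82,178.94, 253,450,  485.33,614,735  ,  769.04 ] 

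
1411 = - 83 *( - 17 )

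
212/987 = 212/987 = 0.21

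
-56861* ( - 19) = 1080359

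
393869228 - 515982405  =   - 122113177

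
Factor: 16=2^4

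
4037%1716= 605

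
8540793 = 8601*993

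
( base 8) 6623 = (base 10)3475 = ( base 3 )11202201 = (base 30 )3pp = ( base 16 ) d93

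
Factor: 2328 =2^3*3^1*97^1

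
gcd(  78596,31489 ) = 1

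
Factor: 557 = 557^1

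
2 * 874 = 1748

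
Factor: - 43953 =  - 3^1*7^2*13^1 * 23^1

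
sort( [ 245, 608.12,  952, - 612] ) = [ - 612,245 , 608.12, 952]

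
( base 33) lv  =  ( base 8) 1324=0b1011010100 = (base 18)244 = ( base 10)724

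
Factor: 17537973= 3^1*5845991^1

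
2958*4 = 11832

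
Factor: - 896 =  - 2^7*7^1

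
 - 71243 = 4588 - 75831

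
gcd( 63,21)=21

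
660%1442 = 660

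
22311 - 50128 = - 27817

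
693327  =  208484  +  484843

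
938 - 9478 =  - 8540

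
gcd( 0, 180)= 180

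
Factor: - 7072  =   - 2^5*13^1*17^1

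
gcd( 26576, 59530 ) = 2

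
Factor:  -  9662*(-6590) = 63672580 = 2^2 * 5^1*659^1*4831^1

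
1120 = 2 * 560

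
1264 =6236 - 4972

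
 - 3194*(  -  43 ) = 137342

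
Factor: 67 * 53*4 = 14204 = 2^2*53^1*67^1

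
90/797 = 90/797 = 0.11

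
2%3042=2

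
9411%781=39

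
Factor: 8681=8681^1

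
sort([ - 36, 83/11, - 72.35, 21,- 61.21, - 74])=[  -  74, - 72.35, - 61.21, - 36 , 83/11,21] 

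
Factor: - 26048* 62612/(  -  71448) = 2^5*3^ (  -  1 )* 11^2 *13^ (-1)*37^1 * 229^( - 1 )*1423^1 = 203864672/8931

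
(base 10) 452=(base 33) dn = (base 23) jf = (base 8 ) 704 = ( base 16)1C4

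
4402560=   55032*80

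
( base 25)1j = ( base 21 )22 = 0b101100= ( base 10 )44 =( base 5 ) 134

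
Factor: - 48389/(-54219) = 83/93 = 3^(  -  1 )*31^( - 1)*83^1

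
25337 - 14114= 11223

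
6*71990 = 431940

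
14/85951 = 14/85951 =0.00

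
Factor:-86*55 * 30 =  - 141900 =- 2^2*3^1*5^2*11^1*43^1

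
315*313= 98595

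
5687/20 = 284  +  7/20 =284.35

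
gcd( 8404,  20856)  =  44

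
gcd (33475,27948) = 1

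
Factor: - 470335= - 5^1*109^1*863^1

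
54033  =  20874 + 33159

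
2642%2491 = 151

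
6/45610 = 3/22805=0.00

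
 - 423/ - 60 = 7 + 1/20 =7.05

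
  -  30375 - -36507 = 6132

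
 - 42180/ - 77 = 42180/77 = 547.79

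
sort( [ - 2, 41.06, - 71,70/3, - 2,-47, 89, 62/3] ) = [ - 71, - 47, - 2, - 2, 62/3, 70/3,41.06,89]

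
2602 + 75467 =78069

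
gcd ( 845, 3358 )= 1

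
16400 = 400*41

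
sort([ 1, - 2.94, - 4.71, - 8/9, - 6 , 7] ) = [ - 6, - 4.71, - 2.94, - 8/9,  1,7 ]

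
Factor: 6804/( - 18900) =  - 3^2*5^( - 2 ) = - 9/25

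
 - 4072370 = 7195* ( - 566) 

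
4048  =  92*44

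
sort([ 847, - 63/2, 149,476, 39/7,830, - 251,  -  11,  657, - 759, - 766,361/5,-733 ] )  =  [ - 766, -759, - 733, - 251,-63/2,-11,39/7,361/5, 149,476,657, 830,847]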